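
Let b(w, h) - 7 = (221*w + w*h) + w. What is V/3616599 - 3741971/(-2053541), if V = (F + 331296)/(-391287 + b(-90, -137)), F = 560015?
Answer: 110179613614916831/60465041185584630 ≈ 1.8222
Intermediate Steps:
b(w, h) = 7 + 222*w + h*w (b(w, h) = 7 + ((221*w + w*h) + w) = 7 + ((221*w + h*w) + w) = 7 + (222*w + h*w) = 7 + 222*w + h*w)
V = -891311/398930 (V = (560015 + 331296)/(-391287 + (7 + 222*(-90) - 137*(-90))) = 891311/(-391287 + (7 - 19980 + 12330)) = 891311/(-391287 - 7643) = 891311/(-398930) = 891311*(-1/398930) = -891311/398930 ≈ -2.2343)
V/3616599 - 3741971/(-2053541) = -891311/398930/3616599 - 3741971/(-2053541) = -891311/398930*1/3616599 - 3741971*(-1/2053541) = -891311/1442769839070 + 3741971/2053541 = 110179613614916831/60465041185584630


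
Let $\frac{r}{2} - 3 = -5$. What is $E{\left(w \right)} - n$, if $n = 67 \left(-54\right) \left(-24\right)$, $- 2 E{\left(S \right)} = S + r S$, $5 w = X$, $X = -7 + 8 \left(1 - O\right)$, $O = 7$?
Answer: $- \frac{173697}{2} \approx -86849.0$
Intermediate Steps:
$r = -4$ ($r = 6 + 2 \left(-5\right) = 6 - 10 = -4$)
$X = -55$ ($X = -7 + 8 \left(1 - 7\right) = -7 + 8 \left(-6\right) = -7 - 48 = -55$)
$w = -11$ ($w = \frac{1}{5} \left(-55\right) = -11$)
$E{\left(S \right)} = \frac{3 S}{2}$ ($E{\left(S \right)} = - \frac{S - 4 S}{2} = - \frac{\left(-3\right) S}{2} = \frac{3 S}{2}$)
$n = 86832$ ($n = \left(-3618\right) \left(-24\right) = 86832$)
$E{\left(w \right)} - n = \frac{3}{2} \left(-11\right) - 86832 = - \frac{33}{2} - 86832 = - \frac{173697}{2}$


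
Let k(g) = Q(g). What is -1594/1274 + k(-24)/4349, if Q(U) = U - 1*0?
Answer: -3481441/2770313 ≈ -1.2567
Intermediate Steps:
Q(U) = U (Q(U) = U + 0 = U)
k(g) = g
-1594/1274 + k(-24)/4349 = -1594/1274 - 24/4349 = -1594*1/1274 - 24*1/4349 = -797/637 - 24/4349 = -3481441/2770313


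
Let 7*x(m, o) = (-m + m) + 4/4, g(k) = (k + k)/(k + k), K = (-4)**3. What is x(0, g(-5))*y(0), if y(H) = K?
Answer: -64/7 ≈ -9.1429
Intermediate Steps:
K = -64
g(k) = 1 (g(k) = (2*k)/((2*k)) = (2*k)*(1/(2*k)) = 1)
x(m, o) = 1/7 (x(m, o) = ((-m + m) + 4/4)/7 = (0 + 4*(1/4))/7 = (0 + 1)/7 = (1/7)*1 = 1/7)
y(H) = -64
x(0, g(-5))*y(0) = (1/7)*(-64) = -64/7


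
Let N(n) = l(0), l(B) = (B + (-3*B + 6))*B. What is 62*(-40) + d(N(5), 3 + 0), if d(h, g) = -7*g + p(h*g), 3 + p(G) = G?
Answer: -2504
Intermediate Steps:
p(G) = -3 + G
l(B) = B*(6 - 2*B) (l(B) = (B + (6 - 3*B))*B = (6 - 2*B)*B = B*(6 - 2*B))
N(n) = 0 (N(n) = 2*0*(3 - 1*0) = 2*0*(3 + 0) = 2*0*3 = 0)
d(h, g) = -3 - 7*g + g*h (d(h, g) = -7*g + (-3 + h*g) = -7*g + (-3 + g*h) = -3 - 7*g + g*h)
62*(-40) + d(N(5), 3 + 0) = 62*(-40) + (-3 - 7*(3 + 0) + (3 + 0)*0) = -2480 + (-3 - 7*3 + 3*0) = -2480 + (-3 - 21 + 0) = -2480 - 24 = -2504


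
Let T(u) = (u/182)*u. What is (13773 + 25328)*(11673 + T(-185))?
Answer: 84407758811/182 ≈ 4.6378e+8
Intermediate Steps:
T(u) = u²/182 (T(u) = (u*(1/182))*u = (u/182)*u = u²/182)
(13773 + 25328)*(11673 + T(-185)) = (13773 + 25328)*(11673 + (1/182)*(-185)²) = 39101*(11673 + (1/182)*34225) = 39101*(11673 + 34225/182) = 39101*(2158711/182) = 84407758811/182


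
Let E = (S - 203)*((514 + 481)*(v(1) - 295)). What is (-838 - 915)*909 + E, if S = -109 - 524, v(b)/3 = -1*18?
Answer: 288711703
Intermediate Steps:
v(b) = -54 (v(b) = 3*(-1*18) = 3*(-18) = -54)
S = -633
E = 290305180 (E = (-633 - 203)*((514 + 481)*(-54 - 295)) = -831820*(-349) = -836*(-347255) = 290305180)
(-838 - 915)*909 + E = (-838 - 915)*909 + 290305180 = -1753*909 + 290305180 = -1593477 + 290305180 = 288711703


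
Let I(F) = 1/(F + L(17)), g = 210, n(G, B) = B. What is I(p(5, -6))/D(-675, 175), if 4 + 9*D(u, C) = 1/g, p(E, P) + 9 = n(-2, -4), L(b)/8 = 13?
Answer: -270/10907 ≈ -0.024755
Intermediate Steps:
L(b) = 104 (L(b) = 8*13 = 104)
p(E, P) = -13 (p(E, P) = -9 - 4 = -13)
D(u, C) = -839/1890 (D(u, C) = -4/9 + (⅑)/210 = -4/9 + (⅑)*(1/210) = -4/9 + 1/1890 = -839/1890)
I(F) = 1/(104 + F) (I(F) = 1/(F + 104) = 1/(104 + F))
I(p(5, -6))/D(-675, 175) = 1/((104 - 13)*(-839/1890)) = -1890/839/91 = (1/91)*(-1890/839) = -270/10907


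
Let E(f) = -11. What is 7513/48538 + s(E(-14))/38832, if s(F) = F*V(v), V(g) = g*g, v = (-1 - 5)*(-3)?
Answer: 4948141/78534484 ≈ 0.063006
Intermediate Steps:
v = 18 (v = -6*(-3) = 18)
V(g) = g²
s(F) = 324*F (s(F) = F*18² = F*324 = 324*F)
7513/48538 + s(E(-14))/38832 = 7513/48538 + (324*(-11))/38832 = 7513*(1/48538) - 3564*1/38832 = 7513/48538 - 297/3236 = 4948141/78534484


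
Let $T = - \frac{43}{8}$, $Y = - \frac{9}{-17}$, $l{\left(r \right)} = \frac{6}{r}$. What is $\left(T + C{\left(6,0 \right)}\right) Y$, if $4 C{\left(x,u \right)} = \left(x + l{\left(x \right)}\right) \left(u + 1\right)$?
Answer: $- \frac{261}{136} \approx -1.9191$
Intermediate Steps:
$C{\left(x,u \right)} = \frac{\left(1 + u\right) \left(x + \frac{6}{x}\right)}{4}$ ($C{\left(x,u \right)} = \frac{\left(x + \frac{6}{x}\right) \left(u + 1\right)}{4} = \frac{\left(x + \frac{6}{x}\right) \left(1 + u\right)}{4} = \frac{\left(1 + u\right) \left(x + \frac{6}{x}\right)}{4}$)
$Y = \frac{9}{17}$ ($Y = \left(-9\right) \left(- \frac{1}{17}\right) = \frac{9}{17} \approx 0.52941$)
$T = - \frac{43}{8}$ ($T = \left(-43\right) \frac{1}{8} = - \frac{43}{8} \approx -5.375$)
$\left(T + C{\left(6,0 \right)}\right) Y = \left(- \frac{43}{8} + \frac{6 + 6 \cdot 0 + 6^{2} \left(1 + 0\right)}{4 \cdot 6}\right) \frac{9}{17} = \left(- \frac{43}{8} + \frac{1}{4} \cdot \frac{1}{6} \left(6 + 0 + 36 \cdot 1\right)\right) \frac{9}{17} = \left(- \frac{43}{8} + \frac{1}{4} \cdot \frac{1}{6} \left(6 + 0 + 36\right)\right) \frac{9}{17} = \left(- \frac{43}{8} + \frac{1}{4} \cdot \frac{1}{6} \cdot 42\right) \frac{9}{17} = \left(- \frac{43}{8} + \frac{7}{4}\right) \frac{9}{17} = \left(- \frac{29}{8}\right) \frac{9}{17} = - \frac{261}{136}$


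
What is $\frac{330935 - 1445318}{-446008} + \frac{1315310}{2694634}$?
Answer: $\frac{1794746551651}{600914160536} \approx 2.9867$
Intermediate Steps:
$\frac{330935 - 1445318}{-446008} + \frac{1315310}{2694634} = \left(330935 - 1445318\right) \left(- \frac{1}{446008}\right) + 1315310 \cdot \frac{1}{2694634} = \left(-1114383\right) \left(- \frac{1}{446008}\right) + \frac{657655}{1347317} = \frac{1114383}{446008} + \frac{657655}{1347317} = \frac{1794746551651}{600914160536}$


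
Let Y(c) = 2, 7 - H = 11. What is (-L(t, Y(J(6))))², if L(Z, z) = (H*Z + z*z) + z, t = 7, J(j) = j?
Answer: 484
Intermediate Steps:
H = -4 (H = 7 - 1*11 = 7 - 11 = -4)
L(Z, z) = z + z² - 4*Z (L(Z, z) = (-4*Z + z*z) + z = (-4*Z + z²) + z = (z² - 4*Z) + z = z + z² - 4*Z)
(-L(t, Y(J(6))))² = (-(2 + 2² - 4*7))² = (-(2 + 4 - 28))² = (-1*(-22))² = 22² = 484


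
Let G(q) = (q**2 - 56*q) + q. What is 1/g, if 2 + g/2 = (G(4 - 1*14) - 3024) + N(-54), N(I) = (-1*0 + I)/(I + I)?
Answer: -1/4751 ≈ -0.00021048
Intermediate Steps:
G(q) = q**2 - 55*q
N(I) = 1/2 (N(I) = (0 + I)/((2*I)) = I*(1/(2*I)) = 1/2)
g = -4751 (g = -4 + 2*(((4 - 1*14)*(-55 + (4 - 1*14)) - 3024) + 1/2) = -4 + 2*(((4 - 14)*(-55 + (4 - 14)) - 3024) + 1/2) = -4 + 2*((-10*(-55 - 10) - 3024) + 1/2) = -4 + 2*((-10*(-65) - 3024) + 1/2) = -4 + 2*((650 - 3024) + 1/2) = -4 + 2*(-2374 + 1/2) = -4 + 2*(-4747/2) = -4 - 4747 = -4751)
1/g = 1/(-4751) = -1/4751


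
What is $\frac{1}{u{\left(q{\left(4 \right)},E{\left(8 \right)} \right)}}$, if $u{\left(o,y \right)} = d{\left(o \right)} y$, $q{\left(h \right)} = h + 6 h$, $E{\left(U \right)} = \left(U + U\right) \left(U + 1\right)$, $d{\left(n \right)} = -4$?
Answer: $- \frac{1}{576} \approx -0.0017361$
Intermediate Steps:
$E{\left(U \right)} = 2 U \left(1 + U\right)$
$q{\left(h \right)} = 7 h$
$u{\left(o,y \right)} = - 4 y$
$\frac{1}{u{\left(q{\left(4 \right)},E{\left(8 \right)} \right)}} = \frac{1}{\left(-4\right) 2 \cdot 8 \left(1 + 8\right)} = \frac{1}{\left(-4\right) 2 \cdot 8 \cdot 9} = \frac{1}{\left(-4\right) 144} = \frac{1}{-576} = - \frac{1}{576}$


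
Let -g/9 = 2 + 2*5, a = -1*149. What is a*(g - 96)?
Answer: 30396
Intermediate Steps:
a = -149
g = -108 (g = -9*(2 + 2*5) = -9*(2 + 10) = -9*12 = -108)
a*(g - 96) = -149*(-108 - 96) = -149*(-204) = 30396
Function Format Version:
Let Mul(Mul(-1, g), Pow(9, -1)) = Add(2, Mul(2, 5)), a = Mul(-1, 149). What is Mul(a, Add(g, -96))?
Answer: 30396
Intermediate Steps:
a = -149
g = -108 (g = Mul(-9, Add(2, Mul(2, 5))) = Mul(-9, Add(2, 10)) = Mul(-9, 12) = -108)
Mul(a, Add(g, -96)) = Mul(-149, Add(-108, -96)) = Mul(-149, -204) = 30396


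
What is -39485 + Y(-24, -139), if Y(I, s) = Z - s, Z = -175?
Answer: -39521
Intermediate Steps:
Y(I, s) = -175 - s
-39485 + Y(-24, -139) = -39485 + (-175 - 1*(-139)) = -39485 + (-175 + 139) = -39485 - 36 = -39521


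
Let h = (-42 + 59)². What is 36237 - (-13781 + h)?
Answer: 49729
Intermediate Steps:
h = 289 (h = 17² = 289)
36237 - (-13781 + h) = 36237 - (-13781 + 289) = 36237 - 1*(-13492) = 36237 + 13492 = 49729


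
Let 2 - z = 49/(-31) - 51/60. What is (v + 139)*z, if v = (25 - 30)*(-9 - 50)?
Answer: 19229/10 ≈ 1922.9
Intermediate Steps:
v = 295 (v = -5*(-59) = 295)
z = 2747/620 (z = 2 - (49/(-31) - 51/60) = 2 - (49*(-1/31) - 51*1/60) = 2 - (-49/31 - 17/20) = 2 - 1*(-1507/620) = 2 + 1507/620 = 2747/620 ≈ 4.4306)
(v + 139)*z = (295 + 139)*(2747/620) = 434*(2747/620) = 19229/10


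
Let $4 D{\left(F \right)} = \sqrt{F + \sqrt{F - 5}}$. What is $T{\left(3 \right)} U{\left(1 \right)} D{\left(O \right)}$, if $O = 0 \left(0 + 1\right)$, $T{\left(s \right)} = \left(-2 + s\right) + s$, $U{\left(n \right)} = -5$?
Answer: $- 5 \sqrt[4]{5} \sqrt{i} \approx -5.2869 - 5.2869 i$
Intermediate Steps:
$T{\left(s \right)} = -2 + 2 s$
$O = 0$ ($O = 0 \cdot 1 = 0$)
$D{\left(F \right)} = \frac{\sqrt{F + \sqrt{-5 + F}}}{4}$ ($D{\left(F \right)} = \frac{\sqrt{F + \sqrt{F - 5}}}{4} = \frac{\sqrt{F + \sqrt{-5 + F}}}{4}$)
$T{\left(3 \right)} U{\left(1 \right)} D{\left(O \right)} = \left(-2 + 2 \cdot 3\right) \left(-5\right) \frac{\sqrt{0 + \sqrt{-5 + 0}}}{4} = \left(-2 + 6\right) \left(-5\right) \frac{\sqrt{0 + \sqrt{-5}}}{4} = 4 \left(-5\right) \frac{\sqrt{0 + i \sqrt{5}}}{4} = - 20 \frac{\sqrt{i \sqrt{5}}}{4} = - 20 \frac{\sqrt[4]{5} \sqrt{i}}{4} = - 5 \sqrt[4]{5} \sqrt{i}$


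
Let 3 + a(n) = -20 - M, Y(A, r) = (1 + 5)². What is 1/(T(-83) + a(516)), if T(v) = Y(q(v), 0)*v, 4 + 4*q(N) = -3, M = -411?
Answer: -1/2600 ≈ -0.00038462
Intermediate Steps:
q(N) = -7/4 (q(N) = -1 + (¼)*(-3) = -1 - ¾ = -7/4)
Y(A, r) = 36 (Y(A, r) = 6² = 36)
a(n) = 388 (a(n) = -3 + (-20 - 1*(-411)) = -3 + (-20 + 411) = -3 + 391 = 388)
T(v) = 36*v
1/(T(-83) + a(516)) = 1/(36*(-83) + 388) = 1/(-2988 + 388) = 1/(-2600) = -1/2600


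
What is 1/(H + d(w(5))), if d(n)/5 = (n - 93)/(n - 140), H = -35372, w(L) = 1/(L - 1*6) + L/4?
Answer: -559/19771093 ≈ -2.8274e-5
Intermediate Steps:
w(L) = 1/(-6 + L) + L/4 (w(L) = 1/(L - 6) + L*(¼) = 1/(-6 + L) + L/4)
d(n) = 5*(-93 + n)/(-140 + n) (d(n) = 5*((n - 93)/(n - 140)) = 5*((-93 + n)/(-140 + n)) = 5*(-93 + n)/(-140 + n))
1/(H + d(w(5))) = 1/(-35372 + 5*(-93 + (4 + 5² - 6*5)/(4*(-6 + 5)))/(-140 + (4 + 5² - 6*5)/(4*(-6 + 5)))) = 1/(-35372 + 5*(-93 + (¼)*(4 + 25 - 30)/(-1))/(-140 + (¼)*(4 + 25 - 30)/(-1))) = 1/(-35372 + 5*(-93 + (¼)*(-1)*(-1))/(-140 + (¼)*(-1)*(-1))) = 1/(-35372 + 5*(-93 + ¼)/(-140 + ¼)) = 1/(-35372 + 5*(-371/4)/(-559/4)) = 1/(-35372 + 5*(-4/559)*(-371/4)) = 1/(-35372 + 1855/559) = 1/(-19771093/559) = -559/19771093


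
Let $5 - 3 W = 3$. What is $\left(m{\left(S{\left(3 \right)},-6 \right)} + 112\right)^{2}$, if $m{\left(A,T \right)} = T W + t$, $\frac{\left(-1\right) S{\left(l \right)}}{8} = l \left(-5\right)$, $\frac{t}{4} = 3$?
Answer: $14400$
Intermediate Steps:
$t = 12$ ($t = 4 \cdot 3 = 12$)
$W = \frac{2}{3}$ ($W = \frac{5}{3} - 1 = \frac{2}{3} \approx 0.66667$)
$S{\left(l \right)} = 40 l$ ($S{\left(l \right)} = - 8 l \left(-5\right) = - 8 \left(- 5 l\right) = 40 l$)
$m{\left(A,T \right)} = 12 + \frac{2 T}{3}$ ($m{\left(A,T \right)} = T \frac{2}{3} + 12 = \frac{2 T}{3} + 12 = 12 + \frac{2 T}{3}$)
$\left(m{\left(S{\left(3 \right)},-6 \right)} + 112\right)^{2} = \left(\left(12 + \frac{2}{3} \left(-6\right)\right) + 112\right)^{2} = \left(\left(12 - 4\right) + 112\right)^{2} = \left(8 + 112\right)^{2} = 120^{2} = 14400$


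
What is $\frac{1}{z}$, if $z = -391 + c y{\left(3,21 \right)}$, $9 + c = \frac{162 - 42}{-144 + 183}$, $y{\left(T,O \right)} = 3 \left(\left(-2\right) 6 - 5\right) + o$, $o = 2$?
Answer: $- \frac{13}{1310} \approx -0.0099237$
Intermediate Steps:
$y{\left(T,O \right)} = -49$ ($y{\left(T,O \right)} = 3 \left(\left(-2\right) 6 - 5\right) + 2 = 3 \left(-12 - 5\right) + 2 = 3 \left(-17\right) + 2 = -51 + 2 = -49$)
$c = - \frac{77}{13}$ ($c = -9 + \frac{162 - 42}{-144 + 183} = -9 + \frac{120}{39} = -9 + 120 \cdot \frac{1}{39} = -9 + \frac{40}{13} = - \frac{77}{13} \approx -5.9231$)
$z = - \frac{1310}{13}$ ($z = -391 - - \frac{3773}{13} = -391 + \frac{3773}{13} = - \frac{1310}{13} \approx -100.77$)
$\frac{1}{z} = \frac{1}{- \frac{1310}{13}} = - \frac{13}{1310}$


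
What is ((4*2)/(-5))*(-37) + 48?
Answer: 536/5 ≈ 107.20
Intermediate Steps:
((4*2)/(-5))*(-37) + 48 = (8*(-⅕))*(-37) + 48 = -8/5*(-37) + 48 = 296/5 + 48 = 536/5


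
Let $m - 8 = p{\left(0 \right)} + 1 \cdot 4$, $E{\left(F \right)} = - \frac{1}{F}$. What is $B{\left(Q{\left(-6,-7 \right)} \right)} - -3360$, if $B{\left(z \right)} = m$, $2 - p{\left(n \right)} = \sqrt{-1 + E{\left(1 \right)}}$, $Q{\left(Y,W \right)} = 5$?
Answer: $3374 - i \sqrt{2} \approx 3374.0 - 1.4142 i$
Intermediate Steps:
$p{\left(n \right)} = 2 - i \sqrt{2}$ ($p{\left(n \right)} = 2 - \sqrt{-1 - 1^{-1}} = 2 - \sqrt{-1 - 1} = 2 - \sqrt{-2} = 2 - i \sqrt{2}$)
$m = 14 - i \sqrt{2}$ ($m = 8 + \left(\left(2 - i \sqrt{2}\right) + 1 \cdot 4\right) = 8 + \left(\left(2 - i \sqrt{2}\right) + 4\right) = 8 + \left(6 - i \sqrt{2}\right) = 14 - i \sqrt{2} \approx 14.0 - 1.4142 i$)
$B{\left(z \right)} = 14 - i \sqrt{2}$
$B{\left(Q{\left(-6,-7 \right)} \right)} - -3360 = \left(14 - i \sqrt{2}\right) - -3360 = \left(14 - i \sqrt{2}\right) + 3360 = 3374 - i \sqrt{2}$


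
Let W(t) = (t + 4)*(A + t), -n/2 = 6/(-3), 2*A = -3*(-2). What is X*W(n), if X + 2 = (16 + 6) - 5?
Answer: 840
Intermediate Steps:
X = 15 (X = -2 + ((16 + 6) - 5) = -2 + (22 - 5) = -2 + 17 = 15)
A = 3 (A = (-3*(-2))/2 = (1/2)*6 = 3)
n = 4 (n = -12/(-3) = -12*(-1)/3 = -2*(-2) = 4)
W(t) = (3 + t)*(4 + t) (W(t) = (t + 4)*(3 + t) = (4 + t)*(3 + t) = (3 + t)*(4 + t))
X*W(n) = 15*(12 + 4**2 + 7*4) = 15*(12 + 16 + 28) = 15*56 = 840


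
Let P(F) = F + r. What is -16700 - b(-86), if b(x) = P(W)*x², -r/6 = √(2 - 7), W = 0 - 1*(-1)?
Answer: -24096 + 44376*I*√5 ≈ -24096.0 + 99228.0*I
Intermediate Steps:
W = 1 (W = 0 + 1 = 1)
r = -6*I*√5 (r = -6*√(2 - 7) = -6*I*√5 ≈ -13.416*I)
P(F) = F - 6*I*√5
b(x) = x²*(1 - 6*I*√5) (b(x) = (1 - 6*I*√5)*x² = x²*(1 - 6*I*√5))
-16700 - b(-86) = -16700 - (-86)²*(1 - 6*I*√5) = -16700 - 7396*(1 - 6*I*√5) = -16700 - (7396 - 44376*I*√5) = -16700 + (-7396 + 44376*I*√5) = -24096 + 44376*I*√5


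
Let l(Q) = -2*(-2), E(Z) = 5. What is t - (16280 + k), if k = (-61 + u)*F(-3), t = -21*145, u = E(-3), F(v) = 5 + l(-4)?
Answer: -18821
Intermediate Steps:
l(Q) = 4
F(v) = 9 (F(v) = 5 + 4 = 9)
u = 5
t = -3045
k = -504 (k = (-61 + 5)*9 = -56*9 = -504)
t - (16280 + k) = -3045 - (16280 - 504) = -3045 - 1*15776 = -3045 - 15776 = -18821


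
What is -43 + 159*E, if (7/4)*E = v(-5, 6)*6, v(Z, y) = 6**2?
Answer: 137075/7 ≈ 19582.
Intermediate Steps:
v(Z, y) = 36
E = 864/7 (E = 4*(36*6)/7 = (4/7)*216 = 864/7 ≈ 123.43)
-43 + 159*E = -43 + 159*(864/7) = -43 + 137376/7 = 137075/7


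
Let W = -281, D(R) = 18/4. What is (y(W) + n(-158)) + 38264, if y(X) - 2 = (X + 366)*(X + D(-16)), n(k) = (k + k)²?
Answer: 229239/2 ≈ 1.1462e+5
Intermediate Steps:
D(R) = 9/2 (D(R) = 18*(¼) = 9/2)
n(k) = 4*k² (n(k) = (2*k)² = 4*k²)
y(X) = 2 + (366 + X)*(9/2 + X) (y(X) = 2 + (X + 366)*(X + 9/2) = 2 + (366 + X)*(9/2 + X))
(y(W) + n(-158)) + 38264 = ((1649 + (-281)² + (741/2)*(-281)) + 4*(-158)²) + 38264 = ((1649 + 78961 - 208221/2) + 4*24964) + 38264 = (-47001/2 + 99856) + 38264 = 152711/2 + 38264 = 229239/2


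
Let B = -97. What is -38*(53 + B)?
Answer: 1672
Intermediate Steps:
-38*(53 + B) = -38*(53 - 97) = -38*(-44) = 1672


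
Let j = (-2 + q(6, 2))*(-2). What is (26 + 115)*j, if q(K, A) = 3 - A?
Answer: 282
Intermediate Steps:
j = 2 (j = (-2 + (3 - 1*2))*(-2) = (-2 + (3 - 2))*(-2) = (-2 + 1)*(-2) = -1*(-2) = 2)
(26 + 115)*j = (26 + 115)*2 = 141*2 = 282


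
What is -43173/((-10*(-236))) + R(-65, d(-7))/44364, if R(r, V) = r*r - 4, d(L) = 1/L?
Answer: -158780451/8724920 ≈ -18.198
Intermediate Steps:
R(r, V) = -4 + r**2 (R(r, V) = r**2 - 4 = -4 + r**2)
-43173/((-10*(-236))) + R(-65, d(-7))/44364 = -43173/((-10*(-236))) + (-4 + (-65)**2)/44364 = -43173/2360 + (-4 + 4225)*(1/44364) = -43173*1/2360 + 4221*(1/44364) = -43173/2360 + 1407/14788 = -158780451/8724920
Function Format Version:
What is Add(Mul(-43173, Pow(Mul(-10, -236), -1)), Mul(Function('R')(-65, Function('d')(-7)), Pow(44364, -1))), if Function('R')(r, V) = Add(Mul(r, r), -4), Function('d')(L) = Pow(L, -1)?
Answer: Rational(-158780451, 8724920) ≈ -18.198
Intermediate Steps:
Function('R')(r, V) = Add(-4, Pow(r, 2)) (Function('R')(r, V) = Add(Pow(r, 2), -4) = Add(-4, Pow(r, 2)))
Add(Mul(-43173, Pow(Mul(-10, -236), -1)), Mul(Function('R')(-65, Function('d')(-7)), Pow(44364, -1))) = Add(Mul(-43173, Pow(Mul(-10, -236), -1)), Mul(Add(-4, Pow(-65, 2)), Pow(44364, -1))) = Add(Mul(-43173, Pow(2360, -1)), Mul(Add(-4, 4225), Rational(1, 44364))) = Add(Mul(-43173, Rational(1, 2360)), Mul(4221, Rational(1, 44364))) = Add(Rational(-43173, 2360), Rational(1407, 14788)) = Rational(-158780451, 8724920)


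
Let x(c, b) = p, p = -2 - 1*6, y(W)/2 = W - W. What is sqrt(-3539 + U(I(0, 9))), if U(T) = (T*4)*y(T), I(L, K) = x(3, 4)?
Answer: I*sqrt(3539) ≈ 59.49*I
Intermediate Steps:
y(W) = 0 (y(W) = 2*(W - W) = 2*0 = 0)
p = -8 (p = -2 - 6 = -8)
x(c, b) = -8
I(L, K) = -8
U(T) = 0 (U(T) = (T*4)*0 = (4*T)*0 = 0)
sqrt(-3539 + U(I(0, 9))) = sqrt(-3539 + 0) = sqrt(-3539) = I*sqrt(3539)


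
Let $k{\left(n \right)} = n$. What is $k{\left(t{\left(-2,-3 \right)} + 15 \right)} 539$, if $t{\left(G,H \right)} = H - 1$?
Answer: $5929$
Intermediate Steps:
$t{\left(G,H \right)} = -1 + H$ ($t{\left(G,H \right)} = H - 1 = -1 + H$)
$k{\left(t{\left(-2,-3 \right)} + 15 \right)} 539 = \left(\left(-1 - 3\right) + 15\right) 539 = \left(-4 + 15\right) 539 = 11 \cdot 539 = 5929$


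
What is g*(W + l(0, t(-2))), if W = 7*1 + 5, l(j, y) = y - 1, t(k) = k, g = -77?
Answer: -693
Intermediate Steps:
l(j, y) = -1 + y
W = 12 (W = 7 + 5 = 12)
g*(W + l(0, t(-2))) = -77*(12 + (-1 - 2)) = -77*(12 - 3) = -77*9 = -693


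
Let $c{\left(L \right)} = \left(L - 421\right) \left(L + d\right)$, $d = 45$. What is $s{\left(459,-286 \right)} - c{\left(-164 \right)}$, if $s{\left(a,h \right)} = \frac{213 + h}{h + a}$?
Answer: $- \frac{12043468}{173} \approx -69615.0$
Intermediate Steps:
$c{\left(L \right)} = \left(-421 + L\right) \left(45 + L\right)$ ($c{\left(L \right)} = \left(L - 421\right) \left(L + 45\right) = \left(-421 + L\right) \left(45 + L\right)$)
$s{\left(a,h \right)} = \frac{213 + h}{a + h}$
$s{\left(459,-286 \right)} - c{\left(-164 \right)} = \frac{213 - 286}{459 - 286} - \left(-18945 + \left(-164\right)^{2} - -61664\right) = \frac{1}{173} \left(-73\right) - \left(-18945 + 26896 + 61664\right) = \frac{1}{173} \left(-73\right) - 69615 = - \frac{73}{173} - 69615 = - \frac{12043468}{173}$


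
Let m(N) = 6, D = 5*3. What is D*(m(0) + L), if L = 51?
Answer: 855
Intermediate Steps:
D = 15
D*(m(0) + L) = 15*(6 + 51) = 15*57 = 855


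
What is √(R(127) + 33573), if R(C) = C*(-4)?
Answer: √33065 ≈ 181.84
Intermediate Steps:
R(C) = -4*C
√(R(127) + 33573) = √(-4*127 + 33573) = √(-508 + 33573) = √33065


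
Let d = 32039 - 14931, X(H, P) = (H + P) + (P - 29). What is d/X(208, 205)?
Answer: 17108/589 ≈ 29.046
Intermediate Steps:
X(H, P) = -29 + H + 2*P (X(H, P) = (H + P) + (-29 + P) = -29 + H + 2*P)
d = 17108
d/X(208, 205) = 17108/(-29 + 208 + 2*205) = 17108/(-29 + 208 + 410) = 17108/589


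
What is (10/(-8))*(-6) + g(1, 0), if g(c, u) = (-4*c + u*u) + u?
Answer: 7/2 ≈ 3.5000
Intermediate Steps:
g(c, u) = u + u**2 - 4*c (g(c, u) = (-4*c + u**2) + u = (u**2 - 4*c) + u = u + u**2 - 4*c)
(10/(-8))*(-6) + g(1, 0) = (10/(-8))*(-6) + (0 + 0**2 - 4*1) = (10*(-1/8))*(-6) + (0 + 0 - 4) = -5/4*(-6) - 4 = 15/2 - 4 = 7/2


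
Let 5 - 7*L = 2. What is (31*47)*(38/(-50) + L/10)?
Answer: -365707/350 ≈ -1044.9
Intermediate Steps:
L = 3/7 (L = 5/7 - ⅐*2 = 5/7 - 2/7 = 3/7 ≈ 0.42857)
(31*47)*(38/(-50) + L/10) = (31*47)*(38/(-50) + (3/7)/10) = 1457*(38*(-1/50) + (3/7)*(⅒)) = 1457*(-19/25 + 3/70) = 1457*(-251/350) = -365707/350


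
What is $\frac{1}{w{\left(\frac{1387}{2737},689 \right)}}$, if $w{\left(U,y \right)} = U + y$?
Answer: $\frac{2737}{1887180} \approx 0.0014503$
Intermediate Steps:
$\frac{1}{w{\left(\frac{1387}{2737},689 \right)}} = \frac{1}{\frac{1387}{2737} + 689} = \frac{1}{\frac{1887180}{2737}} = \frac{2737}{1887180}$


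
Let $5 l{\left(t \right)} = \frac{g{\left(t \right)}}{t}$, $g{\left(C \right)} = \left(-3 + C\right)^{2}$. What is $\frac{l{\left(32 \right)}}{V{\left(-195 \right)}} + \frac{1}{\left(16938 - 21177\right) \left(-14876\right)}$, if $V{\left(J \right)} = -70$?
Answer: $- \frac{13258228481}{176566219200} \approx -0.075089$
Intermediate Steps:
$l{\left(t \right)} = \frac{\left(-3 + t\right)^{2}}{5 t}$ ($l{\left(t \right)} = \frac{\left(-3 + t\right)^{2} \frac{1}{t}}{5} = \frac{\frac{1}{t} \left(-3 + t\right)^{2}}{5} = \frac{\left(-3 + t\right)^{2}}{5 t}$)
$\frac{l{\left(32 \right)}}{V{\left(-195 \right)}} + \frac{1}{\left(16938 - 21177\right) \left(-14876\right)} = \frac{\frac{1}{5} \cdot \frac{1}{32} \left(-3 + 32\right)^{2}}{-70} + \frac{1}{\left(16938 - 21177\right) \left(-14876\right)} = \frac{1}{5} \cdot \frac{1}{32} \cdot 29^{2} \left(- \frac{1}{70}\right) + \frac{1}{-4239} \left(- \frac{1}{14876}\right) = \frac{1}{5} \cdot \frac{1}{32} \cdot 841 \left(- \frac{1}{70}\right) - - \frac{1}{63059364} = \frac{841}{160} \left(- \frac{1}{70}\right) + \frac{1}{63059364} = - \frac{841}{11200} + \frac{1}{63059364} = - \frac{13258228481}{176566219200}$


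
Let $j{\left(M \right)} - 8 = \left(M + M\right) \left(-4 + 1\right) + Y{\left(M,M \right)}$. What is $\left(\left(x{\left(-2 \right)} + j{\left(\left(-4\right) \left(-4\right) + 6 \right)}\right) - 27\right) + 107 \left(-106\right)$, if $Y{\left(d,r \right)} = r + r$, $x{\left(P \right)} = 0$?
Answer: $-11449$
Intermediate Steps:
$Y{\left(d,r \right)} = 2 r$
$j{\left(M \right)} = 8 - 4 M$ ($j{\left(M \right)} = 8 + \left(\left(M + M\right) \left(-4 + 1\right) + 2 M\right) = 8 + \left(2 M \left(-3\right) + 2 M\right) = 8 + \left(- 6 M + 2 M\right) = 8 - 4 M$)
$\left(\left(x{\left(-2 \right)} + j{\left(\left(-4\right) \left(-4\right) + 6 \right)}\right) - 27\right) + 107 \left(-106\right) = \left(\left(0 + \left(8 - 4 \left(\left(-4\right) \left(-4\right) + 6\right)\right)\right) - 27\right) + 107 \left(-106\right) = \left(\left(0 + \left(8 - 4 \left(16 + 6\right)\right)\right) - 27\right) - 11342 = \left(\left(0 + \left(8 - 88\right)\right) - 27\right) - 11342 = \left(\left(0 - 80\right) - 27\right) - 11342 = \left(-80 - 27\right) - 11342 = -107 - 11342 = -11449$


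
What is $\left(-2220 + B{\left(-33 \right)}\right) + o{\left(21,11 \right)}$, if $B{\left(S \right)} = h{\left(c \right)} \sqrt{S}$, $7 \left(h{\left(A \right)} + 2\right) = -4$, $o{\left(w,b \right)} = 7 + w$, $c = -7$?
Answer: $-2192 - \frac{18 i \sqrt{33}}{7} \approx -2192.0 - 14.772 i$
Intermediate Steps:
$h{\left(A \right)} = - \frac{18}{7}$ ($h{\left(A \right)} = -2 + \frac{1}{7} \left(-4\right) = -2 - \frac{4}{7} = - \frac{18}{7}$)
$B{\left(S \right)} = - \frac{18 \sqrt{S}}{7}$
$\left(-2220 + B{\left(-33 \right)}\right) + o{\left(21,11 \right)} = \left(-2220 - \frac{18 \sqrt{-33}}{7}\right) + \left(7 + 21\right) = \left(-2220 - \frac{18 i \sqrt{33}}{7}\right) + 28 = -2192 - \frac{18 i \sqrt{33}}{7}$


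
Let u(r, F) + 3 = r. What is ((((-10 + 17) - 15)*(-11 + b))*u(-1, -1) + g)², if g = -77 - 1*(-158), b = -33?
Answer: 1760929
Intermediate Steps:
u(r, F) = -3 + r
g = 81 (g = -77 + 158 = 81)
((((-10 + 17) - 15)*(-11 + b))*u(-1, -1) + g)² = ((((-10 + 17) - 15)*(-11 - 33))*(-3 - 1) + 81)² = (((7 - 15)*(-44))*(-4) + 81)² = (-8*(-44)*(-4) + 81)² = (352*(-4) + 81)² = (-1408 + 81)² = (-1327)² = 1760929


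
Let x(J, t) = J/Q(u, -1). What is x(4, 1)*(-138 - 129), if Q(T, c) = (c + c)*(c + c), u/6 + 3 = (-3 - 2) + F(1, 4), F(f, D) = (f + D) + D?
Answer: -267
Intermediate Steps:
F(f, D) = f + 2*D (F(f, D) = (D + f) + D = f + 2*D)
u = 6 (u = -18 + 6*((-3 - 2) + (1 + 2*4)) = -18 + 6*(-5 + (1 + 8)) = -18 + 6*(-5 + 9) = -18 + 6*4 = -18 + 24 = 6)
Q(T, c) = 4*c**2 (Q(T, c) = (2*c)*(2*c) = 4*c**2)
x(J, t) = J/4 (x(J, t) = J/((4*(-1)**2)) = J/((4*1)) = J/4)
x(4, 1)*(-138 - 129) = ((1/4)*4)*(-138 - 129) = 1*(-267) = -267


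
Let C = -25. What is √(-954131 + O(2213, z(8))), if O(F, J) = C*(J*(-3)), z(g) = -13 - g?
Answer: I*√955706 ≈ 977.6*I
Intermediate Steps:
O(F, J) = 75*J (O(F, J) = -25*J*(-3) = -(-75)*J = 75*J)
√(-954131 + O(2213, z(8))) = √(-954131 + 75*(-13 - 1*8)) = √(-954131 + 75*(-13 - 8)) = √(-954131 + 75*(-21)) = √(-954131 - 1575) = √(-955706) = I*√955706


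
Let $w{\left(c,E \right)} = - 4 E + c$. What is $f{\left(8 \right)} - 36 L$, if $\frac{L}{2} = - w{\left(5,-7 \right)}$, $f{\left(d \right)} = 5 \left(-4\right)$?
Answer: $2356$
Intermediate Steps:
$w{\left(c,E \right)} = c - 4 E$
$f{\left(d \right)} = -20$
$L = -66$ ($L = 2 \left(- (5 - -28)\right) = 2 \left(- (5 + 28)\right) = 2 \left(\left(-1\right) 33\right) = 2 \left(-33\right) = -66$)
$f{\left(8 \right)} - 36 L = -20 - -2376 = -20 + 2376 = 2356$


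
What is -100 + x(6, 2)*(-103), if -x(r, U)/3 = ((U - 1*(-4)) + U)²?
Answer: 19676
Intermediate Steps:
x(r, U) = -3*(4 + 2*U)² (x(r, U) = -3*((U - 1*(-4)) + U)² = -3*((U + 4) + U)² = -3*((4 + U) + U)² = -3*(4 + 2*U)²)
-100 + x(6, 2)*(-103) = -100 - 12*(2 + 2)²*(-103) = -100 - 12*4²*(-103) = -100 - 12*16*(-103) = -100 - 192*(-103) = -100 + 19776 = 19676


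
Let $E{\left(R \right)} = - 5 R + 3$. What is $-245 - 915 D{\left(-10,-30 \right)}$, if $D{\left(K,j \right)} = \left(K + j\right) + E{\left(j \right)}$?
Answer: $-103640$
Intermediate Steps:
$E{\left(R \right)} = 3 - 5 R$
$D{\left(K,j \right)} = 3 + K - 4 j$ ($D{\left(K,j \right)} = \left(K + j\right) - \left(-3 + 5 j\right) = 3 + K - 4 j$)
$-245 - 915 D{\left(-10,-30 \right)} = -245 - 915 \left(3 - 10 - -120\right) = -245 - 915 \left(3 - 10 + 120\right) = -245 - 103395 = -103640$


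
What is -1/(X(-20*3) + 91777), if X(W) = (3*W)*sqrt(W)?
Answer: -91777/8424961729 - 360*I*sqrt(15)/8424961729 ≈ -1.0893e-5 - 1.6549e-7*I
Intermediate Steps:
X(W) = 3*W**(3/2)
-1/(X(-20*3) + 91777) = -1/(3*(-20*3)**(3/2) + 91777) = -1/(3*(-60)**(3/2) + 91777) = -1/(3*(-120*I*sqrt(15)) + 91777) = -1/(-360*I*sqrt(15) + 91777) = -1/(91777 - 360*I*sqrt(15))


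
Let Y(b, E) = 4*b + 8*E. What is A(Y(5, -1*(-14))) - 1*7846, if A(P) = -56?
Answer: -7902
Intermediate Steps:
A(Y(5, -1*(-14))) - 1*7846 = -56 - 1*7846 = -56 - 7846 = -7902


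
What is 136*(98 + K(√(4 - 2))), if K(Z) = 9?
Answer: 14552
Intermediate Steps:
136*(98 + K(√(4 - 2))) = 136*(98 + 9) = 136*107 = 14552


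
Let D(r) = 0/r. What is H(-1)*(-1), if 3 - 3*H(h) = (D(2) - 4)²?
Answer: 13/3 ≈ 4.3333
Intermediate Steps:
D(r) = 0
H(h) = -13/3 (H(h) = 1 - (0 - 4)²/3 = 1 - ⅓*(-4)² = 1 - ⅓*16 = 1 - 16/3 = -13/3)
H(-1)*(-1) = -13/3*(-1) = 13/3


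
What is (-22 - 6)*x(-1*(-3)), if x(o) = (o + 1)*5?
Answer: -560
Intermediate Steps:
x(o) = 5 + 5*o (x(o) = (1 + o)*5 = 5 + 5*o)
(-22 - 6)*x(-1*(-3)) = (-22 - 6)*(5 + 5*(-1*(-3))) = -28*(5 + 5*3) = -28*(5 + 15) = -28*20 = -560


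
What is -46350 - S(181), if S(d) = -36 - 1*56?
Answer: -46258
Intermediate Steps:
S(d) = -92 (S(d) = -36 - 56 = -92)
-46350 - S(181) = -46350 - 1*(-92) = -46350 + 92 = -46258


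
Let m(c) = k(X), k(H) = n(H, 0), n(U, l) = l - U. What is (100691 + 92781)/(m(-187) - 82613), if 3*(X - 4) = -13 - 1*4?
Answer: -290208/123917 ≈ -2.3420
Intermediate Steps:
X = -5/3 (X = 4 + (-13 - 1*4)/3 = 4 + (-13 - 4)/3 = 4 + (⅓)*(-17) = 4 - 17/3 = -5/3 ≈ -1.6667)
k(H) = -H (k(H) = 0 - H = -H)
m(c) = 5/3 (m(c) = -1*(-5/3) = 5/3)
(100691 + 92781)/(m(-187) - 82613) = (100691 + 92781)/(5/3 - 82613) = 193472/(-247834/3) = 193472*(-3/247834) = -290208/123917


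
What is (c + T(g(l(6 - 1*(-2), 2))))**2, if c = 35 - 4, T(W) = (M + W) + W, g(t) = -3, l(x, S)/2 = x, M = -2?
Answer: 529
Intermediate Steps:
l(x, S) = 2*x
T(W) = -2 + 2*W (T(W) = (-2 + W) + W = -2 + 2*W)
c = 31
(c + T(g(l(6 - 1*(-2), 2))))**2 = (31 + (-2 + 2*(-3)))**2 = (31 + (-2 - 6))**2 = (31 - 8)**2 = 23**2 = 529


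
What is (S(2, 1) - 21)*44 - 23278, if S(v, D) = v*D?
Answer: -24114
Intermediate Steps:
S(v, D) = D*v
(S(2, 1) - 21)*44 - 23278 = (1*2 - 21)*44 - 23278 = (2 - 21)*44 - 23278 = -19*44 - 23278 = -836 - 23278 = -24114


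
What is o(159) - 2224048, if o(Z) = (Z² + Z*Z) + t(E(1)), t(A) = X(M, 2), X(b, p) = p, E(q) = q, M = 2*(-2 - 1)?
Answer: -2173484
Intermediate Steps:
M = -6 (M = 2*(-3) = -6)
t(A) = 2
o(Z) = 2 + 2*Z² (o(Z) = (Z² + Z*Z) + 2 = (Z² + Z²) + 2 = 2*Z² + 2 = 2 + 2*Z²)
o(159) - 2224048 = (2 + 2*159²) - 2224048 = (2 + 2*25281) - 2224048 = (2 + 50562) - 2224048 = 50564 - 2224048 = -2173484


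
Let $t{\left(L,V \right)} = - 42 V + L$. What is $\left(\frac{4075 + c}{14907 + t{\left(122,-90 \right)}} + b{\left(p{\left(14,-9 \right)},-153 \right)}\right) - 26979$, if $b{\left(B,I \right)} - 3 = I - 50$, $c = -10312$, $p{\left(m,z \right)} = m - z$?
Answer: $- \frac{73030864}{2687} \approx -27179.0$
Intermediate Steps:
$t{\left(L,V \right)} = L - 42 V$
$b{\left(B,I \right)} = -47 + I$ ($b{\left(B,I \right)} = 3 + \left(I - 50\right) = 3 + \left(-50 + I\right) = -47 + I$)
$\left(\frac{4075 + c}{14907 + t{\left(122,-90 \right)}} + b{\left(p{\left(14,-9 \right)},-153 \right)}\right) - 26979 = \left(\frac{4075 - 10312}{14907 + \left(122 - -3780\right)} - 200\right) - 26979 = \left(- \frac{6237}{14907 + \left(122 + 3780\right)} - 200\right) - 26979 = \left(- \frac{6237}{14907 + 3902} - 200\right) - 26979 = \left(- \frac{6237}{18809} - 200\right) - 26979 = \left(\left(-6237\right) \frac{1}{18809} - 200\right) - 26979 = \left(- \frac{891}{2687} - 200\right) - 26979 = - \frac{538291}{2687} - 26979 = - \frac{73030864}{2687}$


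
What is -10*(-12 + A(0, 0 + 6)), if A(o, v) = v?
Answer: 60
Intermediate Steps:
-10*(-12 + A(0, 0 + 6)) = -10*(-12 + (0 + 6)) = -10*(-12 + 6) = -10*(-6) = 60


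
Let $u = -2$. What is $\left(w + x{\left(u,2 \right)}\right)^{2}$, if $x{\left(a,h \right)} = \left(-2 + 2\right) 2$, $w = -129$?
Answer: $16641$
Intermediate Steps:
$x{\left(a,h \right)} = 0$ ($x{\left(a,h \right)} = 0 \cdot 2 = 0$)
$\left(w + x{\left(u,2 \right)}\right)^{2} = \left(-129 + 0\right)^{2} = \left(-129\right)^{2} = 16641$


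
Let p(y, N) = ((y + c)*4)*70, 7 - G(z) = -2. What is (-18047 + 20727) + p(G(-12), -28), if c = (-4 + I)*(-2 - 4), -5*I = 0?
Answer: 11920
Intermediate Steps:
I = 0 (I = -⅕*0 = 0)
G(z) = 9 (G(z) = 7 - 1*(-2) = 7 + 2 = 9)
c = 24 (c = (-4 + 0)*(-2 - 4) = -4*(-6) = 24)
p(y, N) = 6720 + 280*y (p(y, N) = ((y + 24)*4)*70 = ((24 + y)*4)*70 = (96 + 4*y)*70 = 6720 + 280*y)
(-18047 + 20727) + p(G(-12), -28) = (-18047 + 20727) + (6720 + 280*9) = 2680 + (6720 + 2520) = 2680 + 9240 = 11920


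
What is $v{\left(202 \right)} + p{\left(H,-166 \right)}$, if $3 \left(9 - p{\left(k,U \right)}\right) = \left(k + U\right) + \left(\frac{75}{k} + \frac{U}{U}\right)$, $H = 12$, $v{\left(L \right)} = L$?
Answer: $\frac{3119}{12} \approx 259.92$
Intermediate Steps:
$p{\left(k,U \right)} = \frac{26}{3} - \frac{25}{k} - \frac{U}{3} - \frac{k}{3}$ ($p{\left(k,U \right)} = 9 - \frac{\left(k + U\right) + \left(\frac{75}{k} + \frac{U}{U}\right)}{3} = 9 - \frac{\left(U + k\right) + \left(\frac{75}{k} + 1\right)}{3} = 9 - \frac{\left(U + k\right) + \left(1 + \frac{75}{k}\right)}{3} = 9 - \frac{1 + U + k + \frac{75}{k}}{3} = 9 - \left(\frac{1}{3} + \frac{25}{k} + \frac{U}{3} + \frac{k}{3}\right) = \frac{26}{3} - \frac{25}{k} - \frac{U}{3} - \frac{k}{3}$)
$v{\left(202 \right)} + p{\left(H,-166 \right)} = 202 + \frac{-75 - 12 \left(-26 - 166 + 12\right)}{3 \cdot 12} = 202 + \frac{1}{3} \cdot \frac{1}{12} \left(-75 - 12 \left(-180\right)\right) = 202 + \frac{1}{3} \cdot \frac{1}{12} \left(-75 + 2160\right) = 202 + \frac{1}{3} \cdot \frac{1}{12} \cdot 2085 = 202 + \frac{695}{12} = \frac{3119}{12}$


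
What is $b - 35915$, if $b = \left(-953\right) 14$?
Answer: $-49257$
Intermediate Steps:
$b = -13342$
$b - 35915 = -13342 - 35915 = -49257$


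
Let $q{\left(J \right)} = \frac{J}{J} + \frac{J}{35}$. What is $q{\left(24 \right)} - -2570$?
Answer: $\frac{90009}{35} \approx 2571.7$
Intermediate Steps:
$q{\left(J \right)} = 1 + \frac{J}{35}$ ($q{\left(J \right)} = 1 + J \frac{1}{35} = 1 + \frac{J}{35}$)
$q{\left(24 \right)} - -2570 = \left(1 + \frac{1}{35} \cdot 24\right) - -2570 = \left(1 + \frac{24}{35}\right) + 2570 = \frac{59}{35} + 2570 = \frac{90009}{35}$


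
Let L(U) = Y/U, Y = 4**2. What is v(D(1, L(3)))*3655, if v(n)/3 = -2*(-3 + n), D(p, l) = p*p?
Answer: 43860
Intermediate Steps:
Y = 16
L(U) = 16/U
D(p, l) = p**2
v(n) = 18 - 6*n (v(n) = 3*(-2*(-3 + n)) = 3*(6 - 2*n) = 18 - 6*n)
v(D(1, L(3)))*3655 = (18 - 6*1**2)*3655 = (18 - 6*1)*3655 = (18 - 6)*3655 = 12*3655 = 43860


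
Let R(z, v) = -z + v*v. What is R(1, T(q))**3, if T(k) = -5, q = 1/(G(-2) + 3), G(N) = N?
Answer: 13824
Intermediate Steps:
q = 1 (q = 1/(-2 + 3) = 1/1 = 1)
R(z, v) = v**2 - z (R(z, v) = -z + v**2 = v**2 - z)
R(1, T(q))**3 = ((-5)**2 - 1*1)**3 = (25 - 1)**3 = 24**3 = 13824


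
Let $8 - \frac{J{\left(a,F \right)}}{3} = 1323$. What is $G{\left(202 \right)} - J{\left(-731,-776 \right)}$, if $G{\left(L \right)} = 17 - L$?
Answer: $3760$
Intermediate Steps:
$J{\left(a,F \right)} = -3945$ ($J{\left(a,F \right)} = 24 - 3969 = -3945$)
$G{\left(202 \right)} - J{\left(-731,-776 \right)} = \left(17 - 202\right) - -3945 = \left(17 - 202\right) + 3945 = -185 + 3945 = 3760$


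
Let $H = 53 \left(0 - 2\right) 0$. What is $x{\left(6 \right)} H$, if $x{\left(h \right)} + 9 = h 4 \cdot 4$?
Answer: $0$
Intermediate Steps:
$x{\left(h \right)} = -9 + 16 h$ ($x{\left(h \right)} = -9 + h 4 \cdot 4 = -9 + 4 h 4 = -9 + 16 h$)
$H = 0$ ($H = 53 \left(\left(-2\right) 0\right) = 53 \cdot 0 = 0$)
$x{\left(6 \right)} H = \left(-9 + 16 \cdot 6\right) 0 = \left(-9 + 96\right) 0 = 87 \cdot 0 = 0$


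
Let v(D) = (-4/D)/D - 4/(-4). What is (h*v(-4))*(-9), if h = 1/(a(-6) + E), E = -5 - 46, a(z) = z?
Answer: 9/76 ≈ 0.11842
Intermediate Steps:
E = -51
v(D) = 1 - 4/D² (v(D) = -4/D² - 4*(-¼) = -4/D² + 1 = 1 - 4/D²)
h = -1/57 (h = 1/(-6 - 51) = 1/(-57) = -1/57 ≈ -0.017544)
(h*v(-4))*(-9) = -(1 - 4/(-4)²)/57*(-9) = -(1 - 4*1/16)/57*(-9) = -(1 - ¼)/57*(-9) = -1/57*¾*(-9) = -1/76*(-9) = 9/76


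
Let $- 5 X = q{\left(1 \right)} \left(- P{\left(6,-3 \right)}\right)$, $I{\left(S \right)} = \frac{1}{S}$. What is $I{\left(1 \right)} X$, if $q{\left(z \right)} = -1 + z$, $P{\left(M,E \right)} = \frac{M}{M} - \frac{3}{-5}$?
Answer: $0$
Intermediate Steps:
$P{\left(M,E \right)} = \frac{8}{5}$ ($P{\left(M,E \right)} = 1 - - \frac{3}{5} = 1 + \frac{3}{5} = \frac{8}{5}$)
$X = 0$ ($X = - \frac{\left(-1 + 1\right) \left(\left(-1\right) \frac{8}{5}\right)}{5} = - \frac{0 \left(- \frac{8}{5}\right)}{5} = \left(- \frac{1}{5}\right) 0 = 0$)
$I{\left(1 \right)} X = 1^{-1} \cdot 0 = 1 \cdot 0 = 0$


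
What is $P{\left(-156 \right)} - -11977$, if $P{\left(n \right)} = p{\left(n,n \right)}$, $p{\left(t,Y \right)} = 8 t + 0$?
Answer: $10729$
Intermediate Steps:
$p{\left(t,Y \right)} = 8 t$
$P{\left(n \right)} = 8 n$
$P{\left(-156 \right)} - -11977 = 8 \left(-156\right) - -11977 = -1248 + 11977 = 10729$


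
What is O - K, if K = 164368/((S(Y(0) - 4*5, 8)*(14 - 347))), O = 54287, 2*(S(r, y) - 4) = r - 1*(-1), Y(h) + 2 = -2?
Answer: 270834829/4995 ≈ 54221.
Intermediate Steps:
Y(h) = -4 (Y(h) = -2 - 2 = -4)
S(r, y) = 9/2 + r/2 (S(r, y) = 4 + (r - 1*(-1))/2 = 4 + (r + 1)/2 = 4 + (1 + r)/2 = 4 + (1/2 + r/2) = 9/2 + r/2)
K = 328736/4995 (K = 164368/(((9/2 + (-4 - 4*5)/2)*(14 - 347))) = 164368/(((9/2 + (-4 - 20)/2)*(-333))) = 164368/(((9/2 + (1/2)*(-24))*(-333))) = 164368/(((9/2 - 12)*(-333))) = 164368/((-15/2*(-333))) = 164368/(4995/2) = 164368*(2/4995) = 328736/4995 ≈ 65.813)
O - K = 54287 - 1*328736/4995 = 54287 - 328736/4995 = 270834829/4995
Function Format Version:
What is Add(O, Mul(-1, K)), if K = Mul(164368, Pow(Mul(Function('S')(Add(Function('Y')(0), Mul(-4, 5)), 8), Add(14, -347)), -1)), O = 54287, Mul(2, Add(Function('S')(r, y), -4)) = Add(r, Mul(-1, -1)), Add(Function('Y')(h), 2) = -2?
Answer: Rational(270834829, 4995) ≈ 54221.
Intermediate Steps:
Function('Y')(h) = -4 (Function('Y')(h) = Add(-2, -2) = -4)
Function('S')(r, y) = Add(Rational(9, 2), Mul(Rational(1, 2), r)) (Function('S')(r, y) = Add(4, Mul(Rational(1, 2), Add(r, Mul(-1, -1)))) = Add(4, Mul(Rational(1, 2), Add(r, 1))) = Add(4, Mul(Rational(1, 2), Add(1, r))) = Add(4, Add(Rational(1, 2), Mul(Rational(1, 2), r))) = Add(Rational(9, 2), Mul(Rational(1, 2), r)))
K = Rational(328736, 4995) (K = Mul(164368, Pow(Mul(Add(Rational(9, 2), Mul(Rational(1, 2), Add(-4, Mul(-4, 5)))), Add(14, -347)), -1)) = Mul(164368, Pow(Mul(Add(Rational(9, 2), Mul(Rational(1, 2), Add(-4, -20))), -333), -1)) = Mul(164368, Pow(Mul(Add(Rational(9, 2), Mul(Rational(1, 2), -24)), -333), -1)) = Mul(164368, Pow(Mul(Add(Rational(9, 2), -12), -333), -1)) = Mul(164368, Pow(Mul(Rational(-15, 2), -333), -1)) = Mul(164368, Pow(Rational(4995, 2), -1)) = Mul(164368, Rational(2, 4995)) = Rational(328736, 4995) ≈ 65.813)
Add(O, Mul(-1, K)) = Add(54287, Mul(-1, Rational(328736, 4995))) = Add(54287, Rational(-328736, 4995)) = Rational(270834829, 4995)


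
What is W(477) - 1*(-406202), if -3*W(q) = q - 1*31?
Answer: 1218160/3 ≈ 4.0605e+5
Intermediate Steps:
W(q) = 31/3 - q/3 (W(q) = -(q - 1*31)/3 = -(q - 31)/3 = -(-31 + q)/3 = 31/3 - q/3)
W(477) - 1*(-406202) = (31/3 - ⅓*477) - 1*(-406202) = (31/3 - 159) + 406202 = -446/3 + 406202 = 1218160/3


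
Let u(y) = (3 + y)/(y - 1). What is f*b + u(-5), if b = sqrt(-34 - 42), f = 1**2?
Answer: 1/3 + 2*I*sqrt(19) ≈ 0.33333 + 8.7178*I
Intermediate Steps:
u(y) = (3 + y)/(-1 + y)
f = 1
b = 2*I*sqrt(19) (b = sqrt(-76) = 2*I*sqrt(19) ≈ 8.7178*I)
f*b + u(-5) = 1*(2*I*sqrt(19)) + (3 - 5)/(-1 - 5) = 2*I*sqrt(19) - 2/(-6) = 2*I*sqrt(19) - 1/6*(-2) = 2*I*sqrt(19) + 1/3 = 1/3 + 2*I*sqrt(19)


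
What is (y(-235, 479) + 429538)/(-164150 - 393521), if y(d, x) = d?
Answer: -429303/557671 ≈ -0.76981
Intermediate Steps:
(y(-235, 479) + 429538)/(-164150 - 393521) = (-235 + 429538)/(-164150 - 393521) = 429303/(-557671) = 429303*(-1/557671) = -429303/557671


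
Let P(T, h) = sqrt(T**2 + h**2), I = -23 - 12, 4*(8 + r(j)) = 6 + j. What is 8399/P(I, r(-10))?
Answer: 8399*sqrt(1306)/1306 ≈ 232.41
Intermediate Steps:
r(j) = -13/2 + j/4 (r(j) = -8 + (6 + j)/4 = -8 + (3/2 + j/4) = -13/2 + j/4)
I = -35
8399/P(I, r(-10)) = 8399/(sqrt((-35)**2 + (-13/2 + (1/4)*(-10))**2)) = 8399/(sqrt(1225 + (-13/2 - 5/2)**2)) = 8399/(sqrt(1225 + (-9)**2)) = 8399/(sqrt(1225 + 81)) = 8399/(sqrt(1306)) = 8399*(sqrt(1306)/1306) = 8399*sqrt(1306)/1306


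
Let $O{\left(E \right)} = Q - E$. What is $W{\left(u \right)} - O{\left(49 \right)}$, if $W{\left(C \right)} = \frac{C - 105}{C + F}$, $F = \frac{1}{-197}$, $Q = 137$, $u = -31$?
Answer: $- \frac{127678}{1527} \approx -83.614$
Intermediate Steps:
$O{\left(E \right)} = 137 - E$
$F = - \frac{1}{197} \approx -0.0050761$
$W{\left(C \right)} = \frac{-105 + C}{- \frac{1}{197} + C}$ ($W{\left(C \right)} = \frac{C - 105}{C - \frac{1}{197}} = \frac{-105 + C}{- \frac{1}{197} + C}$)
$W{\left(u \right)} - O{\left(49 \right)} = \frac{197 \left(-105 - 31\right)}{-1 + 197 \left(-31\right)} - \left(137 - 49\right) = 197 \frac{1}{-1 - 6107} \left(-136\right) - \left(137 - 49\right) = 197 \frac{1}{-6108} \left(-136\right) - 88 = 197 \left(- \frac{1}{6108}\right) \left(-136\right) - 88 = \frac{6698}{1527} - 88 = - \frac{127678}{1527}$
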